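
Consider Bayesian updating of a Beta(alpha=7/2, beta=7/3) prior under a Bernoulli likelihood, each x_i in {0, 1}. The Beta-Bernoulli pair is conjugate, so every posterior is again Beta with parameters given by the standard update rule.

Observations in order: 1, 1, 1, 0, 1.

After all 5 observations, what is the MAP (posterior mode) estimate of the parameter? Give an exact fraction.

39/53

obs 1: x=1 → posterior Beta(9/2, 7/3)
obs 2: x=1 → posterior Beta(11/2, 7/3)
obs 3: x=1 → posterior Beta(13/2, 7/3)
obs 4: x=0 → posterior Beta(13/2, 10/3)
obs 5: x=1 → posterior Beta(15/2, 10/3)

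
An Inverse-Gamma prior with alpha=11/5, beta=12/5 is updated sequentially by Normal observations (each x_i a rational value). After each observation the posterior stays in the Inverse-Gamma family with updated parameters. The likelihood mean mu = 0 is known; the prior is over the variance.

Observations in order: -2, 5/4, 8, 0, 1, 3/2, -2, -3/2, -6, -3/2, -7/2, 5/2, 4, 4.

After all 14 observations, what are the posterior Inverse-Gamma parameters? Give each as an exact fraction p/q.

alpha=46/5, beta=13809/160

obs 1: x=-2 → posterior Inverse-Gamma(27/10, 22/5)
obs 2: x=5/4 → posterior Inverse-Gamma(16/5, 829/160)
obs 3: x=8 → posterior Inverse-Gamma(37/10, 5949/160)
obs 4: x=0 → posterior Inverse-Gamma(21/5, 5949/160)
obs 5: x=1 → posterior Inverse-Gamma(47/10, 6029/160)
obs 6: x=3/2 → posterior Inverse-Gamma(26/5, 6209/160)
obs 7: x=-2 → posterior Inverse-Gamma(57/10, 6529/160)
obs 8: x=-3/2 → posterior Inverse-Gamma(31/5, 6709/160)
obs 9: x=-6 → posterior Inverse-Gamma(67/10, 9589/160)
obs 10: x=-3/2 → posterior Inverse-Gamma(36/5, 9769/160)
obs 11: x=-7/2 → posterior Inverse-Gamma(77/10, 10749/160)
obs 12: x=5/2 → posterior Inverse-Gamma(41/5, 11249/160)
obs 13: x=4 → posterior Inverse-Gamma(87/10, 12529/160)
obs 14: x=4 → posterior Inverse-Gamma(46/5, 13809/160)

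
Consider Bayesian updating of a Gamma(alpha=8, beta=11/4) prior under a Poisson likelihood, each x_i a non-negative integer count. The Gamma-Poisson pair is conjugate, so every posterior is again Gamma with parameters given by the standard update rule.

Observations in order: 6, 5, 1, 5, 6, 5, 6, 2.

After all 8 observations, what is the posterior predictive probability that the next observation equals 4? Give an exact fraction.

obs 1: x=6 → posterior Gamma(14, 15/4)
obs 2: x=5 → posterior Gamma(19, 19/4)
obs 3: x=1 → posterior Gamma(20, 23/4)
obs 4: x=5 → posterior Gamma(25, 27/4)
obs 5: x=6 → posterior Gamma(31, 31/4)
obs 6: x=5 → posterior Gamma(36, 35/4)
obs 7: x=6 → posterior Gamma(42, 39/4)
obs 8: x=2 → posterior Gamma(44, 43/4)

724542376166101556540287628701386615744896303469744185692926832734228943307520/3877924263464448622666648186154330754898344901344205917642325627886496385062863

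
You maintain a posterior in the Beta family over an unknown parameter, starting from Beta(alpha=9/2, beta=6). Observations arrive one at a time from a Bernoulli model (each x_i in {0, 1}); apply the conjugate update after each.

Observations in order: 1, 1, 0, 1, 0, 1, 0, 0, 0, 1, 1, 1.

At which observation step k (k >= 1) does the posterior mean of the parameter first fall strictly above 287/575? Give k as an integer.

k = 2

obs 1: x=1 → posterior Beta(11/2, 6)
obs 2: x=1 → posterior Beta(13/2, 6)
obs 3: x=0 → posterior Beta(13/2, 7)
obs 4: x=1 → posterior Beta(15/2, 7)
obs 5: x=0 → posterior Beta(15/2, 8)
obs 6: x=1 → posterior Beta(17/2, 8)
obs 7: x=0 → posterior Beta(17/2, 9)
obs 8: x=0 → posterior Beta(17/2, 10)
obs 9: x=0 → posterior Beta(17/2, 11)
obs 10: x=1 → posterior Beta(19/2, 11)
obs 11: x=1 → posterior Beta(21/2, 11)
obs 12: x=1 → posterior Beta(23/2, 11)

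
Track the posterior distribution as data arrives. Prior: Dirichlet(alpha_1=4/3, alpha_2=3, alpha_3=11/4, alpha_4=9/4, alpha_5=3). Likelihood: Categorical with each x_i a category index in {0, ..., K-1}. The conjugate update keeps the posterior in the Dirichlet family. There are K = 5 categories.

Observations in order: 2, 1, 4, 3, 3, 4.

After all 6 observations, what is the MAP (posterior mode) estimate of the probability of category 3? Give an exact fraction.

39/160

obs 1: x=2 → posterior Dirichlet(4/3, 3, 15/4, 9/4, 3)
obs 2: x=1 → posterior Dirichlet(4/3, 4, 15/4, 9/4, 3)
obs 3: x=4 → posterior Dirichlet(4/3, 4, 15/4, 9/4, 4)
obs 4: x=3 → posterior Dirichlet(4/3, 4, 15/4, 13/4, 4)
obs 5: x=3 → posterior Dirichlet(4/3, 4, 15/4, 17/4, 4)
obs 6: x=4 → posterior Dirichlet(4/3, 4, 15/4, 17/4, 5)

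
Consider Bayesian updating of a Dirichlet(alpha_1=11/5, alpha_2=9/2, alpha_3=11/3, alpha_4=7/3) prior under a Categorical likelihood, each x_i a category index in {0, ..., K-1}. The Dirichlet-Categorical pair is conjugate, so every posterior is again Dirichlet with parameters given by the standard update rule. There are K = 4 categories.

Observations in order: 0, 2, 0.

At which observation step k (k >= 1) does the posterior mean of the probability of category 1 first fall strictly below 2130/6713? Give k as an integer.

k = 2

obs 1: x=0 → posterior Dirichlet(16/5, 9/2, 11/3, 7/3)
obs 2: x=2 → posterior Dirichlet(16/5, 9/2, 14/3, 7/3)
obs 3: x=0 → posterior Dirichlet(21/5, 9/2, 14/3, 7/3)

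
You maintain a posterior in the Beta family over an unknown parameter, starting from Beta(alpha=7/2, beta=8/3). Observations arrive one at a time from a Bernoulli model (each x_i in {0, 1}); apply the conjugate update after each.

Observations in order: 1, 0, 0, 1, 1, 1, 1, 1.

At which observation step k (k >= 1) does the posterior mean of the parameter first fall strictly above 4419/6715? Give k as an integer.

obs 1: x=1 → posterior Beta(9/2, 8/3)
obs 2: x=0 → posterior Beta(9/2, 11/3)
obs 3: x=0 → posterior Beta(9/2, 14/3)
obs 4: x=1 → posterior Beta(11/2, 14/3)
obs 5: x=1 → posterior Beta(13/2, 14/3)
obs 6: x=1 → posterior Beta(15/2, 14/3)
obs 7: x=1 → posterior Beta(17/2, 14/3)
obs 8: x=1 → posterior Beta(19/2, 14/3)

k = 8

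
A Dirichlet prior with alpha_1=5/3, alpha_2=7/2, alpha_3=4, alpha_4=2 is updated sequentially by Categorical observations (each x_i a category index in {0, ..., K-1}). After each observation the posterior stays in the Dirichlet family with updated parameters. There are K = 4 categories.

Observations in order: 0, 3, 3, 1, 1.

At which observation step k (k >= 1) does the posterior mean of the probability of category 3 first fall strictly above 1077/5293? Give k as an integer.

k = 2

obs 1: x=0 → posterior Dirichlet(8/3, 7/2, 4, 2)
obs 2: x=3 → posterior Dirichlet(8/3, 7/2, 4, 3)
obs 3: x=3 → posterior Dirichlet(8/3, 7/2, 4, 4)
obs 4: x=1 → posterior Dirichlet(8/3, 9/2, 4, 4)
obs 5: x=1 → posterior Dirichlet(8/3, 11/2, 4, 4)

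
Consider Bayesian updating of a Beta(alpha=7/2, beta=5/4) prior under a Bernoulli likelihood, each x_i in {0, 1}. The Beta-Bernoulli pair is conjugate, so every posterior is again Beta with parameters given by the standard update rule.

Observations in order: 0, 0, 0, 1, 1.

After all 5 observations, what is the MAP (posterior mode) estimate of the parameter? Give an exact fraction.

18/31

obs 1: x=0 → posterior Beta(7/2, 9/4)
obs 2: x=0 → posterior Beta(7/2, 13/4)
obs 3: x=0 → posterior Beta(7/2, 17/4)
obs 4: x=1 → posterior Beta(9/2, 17/4)
obs 5: x=1 → posterior Beta(11/2, 17/4)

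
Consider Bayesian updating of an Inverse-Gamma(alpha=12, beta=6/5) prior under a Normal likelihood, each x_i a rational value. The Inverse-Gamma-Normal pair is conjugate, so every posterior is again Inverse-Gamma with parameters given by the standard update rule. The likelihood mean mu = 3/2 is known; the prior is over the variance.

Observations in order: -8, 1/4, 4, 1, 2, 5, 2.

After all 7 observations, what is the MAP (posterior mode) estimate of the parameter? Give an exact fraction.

9077/2640

obs 1: x=-8 → posterior Inverse-Gamma(25/2, 1853/40)
obs 2: x=1/4 → posterior Inverse-Gamma(13, 7537/160)
obs 3: x=4 → posterior Inverse-Gamma(27/2, 8037/160)
obs 4: x=1 → posterior Inverse-Gamma(14, 8057/160)
obs 5: x=2 → posterior Inverse-Gamma(29/2, 8077/160)
obs 6: x=5 → posterior Inverse-Gamma(15, 9057/160)
obs 7: x=2 → posterior Inverse-Gamma(31/2, 9077/160)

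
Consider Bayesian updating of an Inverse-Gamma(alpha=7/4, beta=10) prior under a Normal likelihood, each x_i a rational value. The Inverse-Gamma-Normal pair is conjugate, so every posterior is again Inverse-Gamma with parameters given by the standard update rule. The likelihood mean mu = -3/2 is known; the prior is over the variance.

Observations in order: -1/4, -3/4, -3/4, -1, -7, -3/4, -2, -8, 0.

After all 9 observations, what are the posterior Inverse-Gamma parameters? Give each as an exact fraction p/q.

obs 1: x=-1/4 → posterior Inverse-Gamma(9/4, 345/32)
obs 2: x=-3/4 → posterior Inverse-Gamma(11/4, 177/16)
obs 3: x=-3/4 → posterior Inverse-Gamma(13/4, 363/32)
obs 4: x=-1 → posterior Inverse-Gamma(15/4, 367/32)
obs 5: x=-7 → posterior Inverse-Gamma(17/4, 851/32)
obs 6: x=-3/4 → posterior Inverse-Gamma(19/4, 215/8)
obs 7: x=-2 → posterior Inverse-Gamma(21/4, 27)
obs 8: x=-8 → posterior Inverse-Gamma(23/4, 385/8)
obs 9: x=0 → posterior Inverse-Gamma(25/4, 197/4)

alpha=25/4, beta=197/4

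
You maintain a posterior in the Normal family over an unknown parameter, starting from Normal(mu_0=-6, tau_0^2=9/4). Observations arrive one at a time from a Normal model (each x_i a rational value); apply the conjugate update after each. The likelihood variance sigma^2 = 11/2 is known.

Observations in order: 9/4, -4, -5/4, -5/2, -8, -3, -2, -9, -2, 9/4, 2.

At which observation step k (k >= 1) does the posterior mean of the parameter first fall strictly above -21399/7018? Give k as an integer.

obs 1: x=9/4 → posterior Normal(-447/124, 99/62)
obs 2: x=-4 → posterior Normal(-591/160, 99/80)
obs 3: x=-5/4 → posterior Normal(-159/49, 99/98)
obs 4: x=-5/2 → posterior Normal(-363/116, 99/116)
obs 5: x=-8 → posterior Normal(-507/134, 99/134)
obs 6: x=-3 → posterior Normal(-561/152, 99/152)
obs 7: x=-2 → posterior Normal(-597/170, 99/170)
obs 8: x=-9 → posterior Normal(-759/188, 99/188)
obs 9: x=-2 → posterior Normal(-795/206, 99/206)
obs 10: x=9/4 → posterior Normal(-1509/448, 99/224)
obs 11: x=2 → posterior Normal(-1437/484, 9/22)

k = 11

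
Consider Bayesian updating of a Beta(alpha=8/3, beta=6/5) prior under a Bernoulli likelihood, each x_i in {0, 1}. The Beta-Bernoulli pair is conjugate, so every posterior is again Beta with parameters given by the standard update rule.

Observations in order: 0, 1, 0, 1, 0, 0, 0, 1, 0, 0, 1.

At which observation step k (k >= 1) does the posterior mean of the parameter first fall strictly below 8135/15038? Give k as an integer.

k = 3

obs 1: x=0 → posterior Beta(8/3, 11/5)
obs 2: x=1 → posterior Beta(11/3, 11/5)
obs 3: x=0 → posterior Beta(11/3, 16/5)
obs 4: x=1 → posterior Beta(14/3, 16/5)
obs 5: x=0 → posterior Beta(14/3, 21/5)
obs 6: x=0 → posterior Beta(14/3, 26/5)
obs 7: x=0 → posterior Beta(14/3, 31/5)
obs 8: x=1 → posterior Beta(17/3, 31/5)
obs 9: x=0 → posterior Beta(17/3, 36/5)
obs 10: x=0 → posterior Beta(17/3, 41/5)
obs 11: x=1 → posterior Beta(20/3, 41/5)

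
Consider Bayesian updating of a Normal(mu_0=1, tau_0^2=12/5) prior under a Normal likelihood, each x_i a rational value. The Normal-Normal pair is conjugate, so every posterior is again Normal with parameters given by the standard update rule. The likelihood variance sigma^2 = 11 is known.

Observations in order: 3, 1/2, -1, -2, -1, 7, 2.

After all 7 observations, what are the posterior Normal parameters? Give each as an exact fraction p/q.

obs 1: x=3 → posterior Normal(91/67, 132/67)
obs 2: x=1/2 → posterior Normal(97/79, 132/79)
obs 3: x=-1 → posterior Normal(85/91, 132/91)
obs 4: x=-2 → posterior Normal(61/103, 132/103)
obs 5: x=-1 → posterior Normal(49/115, 132/115)
obs 6: x=7 → posterior Normal(133/127, 132/127)
obs 7: x=2 → posterior Normal(157/139, 132/139)

mu_0=157/139, tau_0^2=132/139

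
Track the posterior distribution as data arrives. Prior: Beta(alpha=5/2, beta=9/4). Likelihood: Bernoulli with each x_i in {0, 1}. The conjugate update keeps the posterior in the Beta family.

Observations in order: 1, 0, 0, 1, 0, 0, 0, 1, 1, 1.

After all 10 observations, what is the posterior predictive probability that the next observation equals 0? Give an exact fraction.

29/59

obs 1: x=1 → posterior Beta(7/2, 9/4)
obs 2: x=0 → posterior Beta(7/2, 13/4)
obs 3: x=0 → posterior Beta(7/2, 17/4)
obs 4: x=1 → posterior Beta(9/2, 17/4)
obs 5: x=0 → posterior Beta(9/2, 21/4)
obs 6: x=0 → posterior Beta(9/2, 25/4)
obs 7: x=0 → posterior Beta(9/2, 29/4)
obs 8: x=1 → posterior Beta(11/2, 29/4)
obs 9: x=1 → posterior Beta(13/2, 29/4)
obs 10: x=1 → posterior Beta(15/2, 29/4)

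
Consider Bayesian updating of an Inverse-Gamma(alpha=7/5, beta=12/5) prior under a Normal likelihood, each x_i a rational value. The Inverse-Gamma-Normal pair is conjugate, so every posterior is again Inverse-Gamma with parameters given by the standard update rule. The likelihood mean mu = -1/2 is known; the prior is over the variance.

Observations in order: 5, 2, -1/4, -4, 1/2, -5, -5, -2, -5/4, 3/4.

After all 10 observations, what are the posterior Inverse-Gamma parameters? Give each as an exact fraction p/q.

alpha=32/5, beta=7959/160

obs 1: x=5 → posterior Inverse-Gamma(19/10, 701/40)
obs 2: x=2 → posterior Inverse-Gamma(12/5, 413/20)
obs 3: x=-1/4 → posterior Inverse-Gamma(29/10, 3309/160)
obs 4: x=-4 → posterior Inverse-Gamma(17/5, 4289/160)
obs 5: x=1/2 → posterior Inverse-Gamma(39/10, 4369/160)
obs 6: x=-5 → posterior Inverse-Gamma(22/5, 5989/160)
obs 7: x=-5 → posterior Inverse-Gamma(49/10, 7609/160)
obs 8: x=-2 → posterior Inverse-Gamma(27/5, 7789/160)
obs 9: x=-5/4 → posterior Inverse-Gamma(59/10, 3917/80)
obs 10: x=3/4 → posterior Inverse-Gamma(32/5, 7959/160)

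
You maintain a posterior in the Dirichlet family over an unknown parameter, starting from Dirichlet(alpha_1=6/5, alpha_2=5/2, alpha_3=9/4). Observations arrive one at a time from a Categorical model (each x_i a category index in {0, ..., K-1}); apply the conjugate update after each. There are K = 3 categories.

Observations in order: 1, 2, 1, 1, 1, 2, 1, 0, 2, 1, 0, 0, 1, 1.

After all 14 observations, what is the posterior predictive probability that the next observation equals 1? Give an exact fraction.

10/19

obs 1: x=1 → posterior Dirichlet(6/5, 7/2, 9/4)
obs 2: x=2 → posterior Dirichlet(6/5, 7/2, 13/4)
obs 3: x=1 → posterior Dirichlet(6/5, 9/2, 13/4)
obs 4: x=1 → posterior Dirichlet(6/5, 11/2, 13/4)
obs 5: x=1 → posterior Dirichlet(6/5, 13/2, 13/4)
obs 6: x=2 → posterior Dirichlet(6/5, 13/2, 17/4)
obs 7: x=1 → posterior Dirichlet(6/5, 15/2, 17/4)
obs 8: x=0 → posterior Dirichlet(11/5, 15/2, 17/4)
obs 9: x=2 → posterior Dirichlet(11/5, 15/2, 21/4)
obs 10: x=1 → posterior Dirichlet(11/5, 17/2, 21/4)
obs 11: x=0 → posterior Dirichlet(16/5, 17/2, 21/4)
obs 12: x=0 → posterior Dirichlet(21/5, 17/2, 21/4)
obs 13: x=1 → posterior Dirichlet(21/5, 19/2, 21/4)
obs 14: x=1 → posterior Dirichlet(21/5, 21/2, 21/4)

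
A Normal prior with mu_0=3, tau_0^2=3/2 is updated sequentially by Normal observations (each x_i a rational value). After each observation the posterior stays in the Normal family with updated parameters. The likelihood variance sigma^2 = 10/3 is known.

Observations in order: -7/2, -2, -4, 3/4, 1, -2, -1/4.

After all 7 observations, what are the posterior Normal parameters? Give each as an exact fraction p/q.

mu_0=-30/83, tau_0^2=30/83

obs 1: x=-7/2 → posterior Normal(57/58, 30/29)
obs 2: x=-2 → posterior Normal(21/76, 15/19)
obs 3: x=-4 → posterior Normal(-51/94, 30/47)
obs 4: x=3/4 → posterior Normal(-75/224, 15/28)
obs 5: x=1 → posterior Normal(-3/20, 6/13)
obs 6: x=-2 → posterior Normal(-3/8, 15/37)
obs 7: x=-1/4 → posterior Normal(-30/83, 30/83)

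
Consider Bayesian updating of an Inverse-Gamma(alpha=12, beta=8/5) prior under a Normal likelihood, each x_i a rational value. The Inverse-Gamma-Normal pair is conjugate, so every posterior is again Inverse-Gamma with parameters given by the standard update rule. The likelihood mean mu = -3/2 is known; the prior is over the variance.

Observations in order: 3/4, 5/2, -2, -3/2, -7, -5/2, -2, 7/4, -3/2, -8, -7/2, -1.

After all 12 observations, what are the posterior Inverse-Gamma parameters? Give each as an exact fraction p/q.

alpha=18, beta=4523/80

obs 1: x=3/4 → posterior Inverse-Gamma(25/2, 661/160)
obs 2: x=5/2 → posterior Inverse-Gamma(13, 1941/160)
obs 3: x=-2 → posterior Inverse-Gamma(27/2, 1961/160)
obs 4: x=-3/2 → posterior Inverse-Gamma(14, 1961/160)
obs 5: x=-7 → posterior Inverse-Gamma(29/2, 4381/160)
obs 6: x=-5/2 → posterior Inverse-Gamma(15, 4461/160)
obs 7: x=-2 → posterior Inverse-Gamma(31/2, 4481/160)
obs 8: x=7/4 → posterior Inverse-Gamma(16, 2663/80)
obs 9: x=-3/2 → posterior Inverse-Gamma(33/2, 2663/80)
obs 10: x=-8 → posterior Inverse-Gamma(17, 4353/80)
obs 11: x=-7/2 → posterior Inverse-Gamma(35/2, 4513/80)
obs 12: x=-1 → posterior Inverse-Gamma(18, 4523/80)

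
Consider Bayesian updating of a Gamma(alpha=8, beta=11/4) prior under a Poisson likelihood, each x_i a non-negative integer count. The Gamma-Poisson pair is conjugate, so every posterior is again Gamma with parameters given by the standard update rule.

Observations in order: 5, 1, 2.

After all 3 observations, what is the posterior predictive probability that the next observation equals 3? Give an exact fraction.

obs 1: x=5 → posterior Gamma(13, 15/4)
obs 2: x=1 → posterior Gamma(14, 19/4)
obs 3: x=2 → posterior Gamma(16, 23/4)

106756482116174824481113088/523347633027360537213511521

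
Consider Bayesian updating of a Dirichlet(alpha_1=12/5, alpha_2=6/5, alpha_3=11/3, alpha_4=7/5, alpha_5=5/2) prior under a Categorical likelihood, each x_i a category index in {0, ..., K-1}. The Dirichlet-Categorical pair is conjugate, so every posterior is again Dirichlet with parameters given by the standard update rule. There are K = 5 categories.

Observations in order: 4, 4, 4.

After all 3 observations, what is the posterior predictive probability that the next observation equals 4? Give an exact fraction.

obs 1: x=4 → posterior Dirichlet(12/5, 6/5, 11/3, 7/5, 7/2)
obs 2: x=4 → posterior Dirichlet(12/5, 6/5, 11/3, 7/5, 9/2)
obs 3: x=4 → posterior Dirichlet(12/5, 6/5, 11/3, 7/5, 11/2)

33/85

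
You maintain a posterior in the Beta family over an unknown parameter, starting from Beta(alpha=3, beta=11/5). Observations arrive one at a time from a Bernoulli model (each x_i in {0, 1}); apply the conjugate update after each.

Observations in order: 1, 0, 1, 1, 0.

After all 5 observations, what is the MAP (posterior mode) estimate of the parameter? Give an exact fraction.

obs 1: x=1 → posterior Beta(4, 11/5)
obs 2: x=0 → posterior Beta(4, 16/5)
obs 3: x=1 → posterior Beta(5, 16/5)
obs 4: x=1 → posterior Beta(6, 16/5)
obs 5: x=0 → posterior Beta(6, 21/5)

25/41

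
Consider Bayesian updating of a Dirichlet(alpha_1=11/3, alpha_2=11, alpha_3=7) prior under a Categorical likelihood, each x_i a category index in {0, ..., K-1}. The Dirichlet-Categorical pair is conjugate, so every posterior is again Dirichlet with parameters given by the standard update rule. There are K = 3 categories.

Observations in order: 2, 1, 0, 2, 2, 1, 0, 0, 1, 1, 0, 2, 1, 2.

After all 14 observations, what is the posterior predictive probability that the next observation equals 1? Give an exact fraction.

obs 1: x=2 → posterior Dirichlet(11/3, 11, 8)
obs 2: x=1 → posterior Dirichlet(11/3, 12, 8)
obs 3: x=0 → posterior Dirichlet(14/3, 12, 8)
obs 4: x=2 → posterior Dirichlet(14/3, 12, 9)
obs 5: x=2 → posterior Dirichlet(14/3, 12, 10)
obs 6: x=1 → posterior Dirichlet(14/3, 13, 10)
obs 7: x=0 → posterior Dirichlet(17/3, 13, 10)
obs 8: x=0 → posterior Dirichlet(20/3, 13, 10)
obs 9: x=1 → posterior Dirichlet(20/3, 14, 10)
obs 10: x=1 → posterior Dirichlet(20/3, 15, 10)
obs 11: x=0 → posterior Dirichlet(23/3, 15, 10)
obs 12: x=2 → posterior Dirichlet(23/3, 15, 11)
obs 13: x=1 → posterior Dirichlet(23/3, 16, 11)
obs 14: x=2 → posterior Dirichlet(23/3, 16, 12)

48/107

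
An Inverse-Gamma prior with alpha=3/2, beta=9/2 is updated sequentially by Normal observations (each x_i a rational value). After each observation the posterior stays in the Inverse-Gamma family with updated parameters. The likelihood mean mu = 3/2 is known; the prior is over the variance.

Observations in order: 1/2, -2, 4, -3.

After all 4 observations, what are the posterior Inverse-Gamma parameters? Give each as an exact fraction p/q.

alpha=7/2, beta=195/8

obs 1: x=1/2 → posterior Inverse-Gamma(2, 5)
obs 2: x=-2 → posterior Inverse-Gamma(5/2, 89/8)
obs 3: x=4 → posterior Inverse-Gamma(3, 57/4)
obs 4: x=-3 → posterior Inverse-Gamma(7/2, 195/8)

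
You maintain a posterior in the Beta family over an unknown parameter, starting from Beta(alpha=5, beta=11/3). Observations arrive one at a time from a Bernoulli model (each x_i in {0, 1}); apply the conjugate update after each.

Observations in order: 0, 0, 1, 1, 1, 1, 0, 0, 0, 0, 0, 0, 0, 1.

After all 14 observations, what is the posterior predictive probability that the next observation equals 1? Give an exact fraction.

15/34

obs 1: x=0 → posterior Beta(5, 14/3)
obs 2: x=0 → posterior Beta(5, 17/3)
obs 3: x=1 → posterior Beta(6, 17/3)
obs 4: x=1 → posterior Beta(7, 17/3)
obs 5: x=1 → posterior Beta(8, 17/3)
obs 6: x=1 → posterior Beta(9, 17/3)
obs 7: x=0 → posterior Beta(9, 20/3)
obs 8: x=0 → posterior Beta(9, 23/3)
obs 9: x=0 → posterior Beta(9, 26/3)
obs 10: x=0 → posterior Beta(9, 29/3)
obs 11: x=0 → posterior Beta(9, 32/3)
obs 12: x=0 → posterior Beta(9, 35/3)
obs 13: x=0 → posterior Beta(9, 38/3)
obs 14: x=1 → posterior Beta(10, 38/3)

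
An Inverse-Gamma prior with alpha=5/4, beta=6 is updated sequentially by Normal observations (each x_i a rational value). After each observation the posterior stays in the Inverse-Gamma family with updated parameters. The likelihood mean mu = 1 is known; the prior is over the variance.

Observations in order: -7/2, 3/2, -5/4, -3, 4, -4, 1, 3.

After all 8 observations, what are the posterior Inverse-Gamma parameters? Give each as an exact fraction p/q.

obs 1: x=-7/2 → posterior Inverse-Gamma(7/4, 129/8)
obs 2: x=3/2 → posterior Inverse-Gamma(9/4, 65/4)
obs 3: x=-5/4 → posterior Inverse-Gamma(11/4, 601/32)
obs 4: x=-3 → posterior Inverse-Gamma(13/4, 857/32)
obs 5: x=4 → posterior Inverse-Gamma(15/4, 1001/32)
obs 6: x=-4 → posterior Inverse-Gamma(17/4, 1401/32)
obs 7: x=1 → posterior Inverse-Gamma(19/4, 1401/32)
obs 8: x=3 → posterior Inverse-Gamma(21/4, 1465/32)

alpha=21/4, beta=1465/32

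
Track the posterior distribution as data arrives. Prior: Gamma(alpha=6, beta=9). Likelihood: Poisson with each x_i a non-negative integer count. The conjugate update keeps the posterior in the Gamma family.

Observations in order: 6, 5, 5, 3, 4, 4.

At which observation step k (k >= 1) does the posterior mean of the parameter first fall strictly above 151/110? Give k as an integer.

k = 2

obs 1: x=6 → posterior Gamma(12, 10)
obs 2: x=5 → posterior Gamma(17, 11)
obs 3: x=5 → posterior Gamma(22, 12)
obs 4: x=3 → posterior Gamma(25, 13)
obs 5: x=4 → posterior Gamma(29, 14)
obs 6: x=4 → posterior Gamma(33, 15)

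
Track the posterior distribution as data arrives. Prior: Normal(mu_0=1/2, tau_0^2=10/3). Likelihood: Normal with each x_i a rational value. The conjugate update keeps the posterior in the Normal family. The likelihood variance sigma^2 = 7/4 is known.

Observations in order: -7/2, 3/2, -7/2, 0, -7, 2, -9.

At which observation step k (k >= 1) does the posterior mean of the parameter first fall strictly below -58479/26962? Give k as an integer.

k = 5

obs 1: x=-7/2 → posterior Normal(-259/122, 70/61)
obs 2: x=3/2 → posterior Normal(-139/202, 70/101)
obs 3: x=-7/2 → posterior Normal(-419/282, 70/141)
obs 4: x=0 → posterior Normal(-419/362, 70/181)
obs 5: x=-7 → posterior Normal(-979/442, 70/221)
obs 6: x=2 → posterior Normal(-91/58, 70/261)
obs 7: x=-9 → posterior Normal(-1539/602, 10/43)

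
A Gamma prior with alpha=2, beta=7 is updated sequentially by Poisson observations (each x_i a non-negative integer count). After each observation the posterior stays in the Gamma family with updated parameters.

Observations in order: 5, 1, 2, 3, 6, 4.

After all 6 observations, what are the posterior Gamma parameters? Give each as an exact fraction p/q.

obs 1: x=5 → posterior Gamma(7, 8)
obs 2: x=1 → posterior Gamma(8, 9)
obs 3: x=2 → posterior Gamma(10, 10)
obs 4: x=3 → posterior Gamma(13, 11)
obs 5: x=6 → posterior Gamma(19, 12)
obs 6: x=4 → posterior Gamma(23, 13)

alpha=23, beta=13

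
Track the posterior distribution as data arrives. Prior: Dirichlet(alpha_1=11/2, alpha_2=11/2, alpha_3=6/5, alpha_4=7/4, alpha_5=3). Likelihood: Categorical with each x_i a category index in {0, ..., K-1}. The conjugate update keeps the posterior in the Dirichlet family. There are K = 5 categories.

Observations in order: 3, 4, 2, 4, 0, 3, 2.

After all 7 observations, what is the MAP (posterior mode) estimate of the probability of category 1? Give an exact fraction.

90/379

obs 1: x=3 → posterior Dirichlet(11/2, 11/2, 6/5, 11/4, 3)
obs 2: x=4 → posterior Dirichlet(11/2, 11/2, 6/5, 11/4, 4)
obs 3: x=2 → posterior Dirichlet(11/2, 11/2, 11/5, 11/4, 4)
obs 4: x=4 → posterior Dirichlet(11/2, 11/2, 11/5, 11/4, 5)
obs 5: x=0 → posterior Dirichlet(13/2, 11/2, 11/5, 11/4, 5)
obs 6: x=3 → posterior Dirichlet(13/2, 11/2, 11/5, 15/4, 5)
obs 7: x=2 → posterior Dirichlet(13/2, 11/2, 16/5, 15/4, 5)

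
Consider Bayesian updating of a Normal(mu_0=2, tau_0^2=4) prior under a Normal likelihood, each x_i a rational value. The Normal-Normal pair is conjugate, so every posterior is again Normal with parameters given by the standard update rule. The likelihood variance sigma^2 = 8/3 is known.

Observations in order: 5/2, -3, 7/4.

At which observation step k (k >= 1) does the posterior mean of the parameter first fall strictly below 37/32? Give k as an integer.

k = 2

obs 1: x=5/2 → posterior Normal(23/10, 8/5)
obs 2: x=-3 → posterior Normal(5/16, 1)
obs 3: x=7/4 → posterior Normal(31/44, 8/11)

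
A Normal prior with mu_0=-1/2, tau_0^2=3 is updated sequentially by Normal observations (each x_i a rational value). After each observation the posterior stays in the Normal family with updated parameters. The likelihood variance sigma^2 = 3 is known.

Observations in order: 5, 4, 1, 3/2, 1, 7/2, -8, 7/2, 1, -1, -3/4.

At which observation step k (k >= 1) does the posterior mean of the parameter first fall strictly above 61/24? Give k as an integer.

k = 2

obs 1: x=5 → posterior Normal(9/4, 3/2)
obs 2: x=4 → posterior Normal(17/6, 1)
obs 3: x=1 → posterior Normal(19/8, 3/4)
obs 4: x=3/2 → posterior Normal(11/5, 3/5)
obs 5: x=1 → posterior Normal(2, 1/2)
obs 6: x=7/2 → posterior Normal(31/14, 3/7)
obs 7: x=-8 → posterior Normal(15/16, 3/8)
obs 8: x=7/2 → posterior Normal(11/9, 1/3)
obs 9: x=1 → posterior Normal(6/5, 3/10)
obs 10: x=-1 → posterior Normal(1, 3/11)
obs 11: x=-3/4 → posterior Normal(41/48, 1/4)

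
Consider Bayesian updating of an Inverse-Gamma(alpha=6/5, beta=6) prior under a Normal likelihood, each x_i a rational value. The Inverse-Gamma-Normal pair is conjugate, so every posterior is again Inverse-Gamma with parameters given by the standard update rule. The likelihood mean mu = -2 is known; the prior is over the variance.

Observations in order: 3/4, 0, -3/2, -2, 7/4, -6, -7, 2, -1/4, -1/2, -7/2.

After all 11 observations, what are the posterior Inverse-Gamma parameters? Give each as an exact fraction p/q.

alpha=67/10, beta=1639/32

obs 1: x=3/4 → posterior Inverse-Gamma(17/10, 313/32)
obs 2: x=0 → posterior Inverse-Gamma(11/5, 377/32)
obs 3: x=-3/2 → posterior Inverse-Gamma(27/10, 381/32)
obs 4: x=-2 → posterior Inverse-Gamma(16/5, 381/32)
obs 5: x=7/4 → posterior Inverse-Gamma(37/10, 303/16)
obs 6: x=-6 → posterior Inverse-Gamma(21/5, 431/16)
obs 7: x=-7 → posterior Inverse-Gamma(47/10, 631/16)
obs 8: x=2 → posterior Inverse-Gamma(26/5, 759/16)
obs 9: x=-1/4 → posterior Inverse-Gamma(57/10, 1567/32)
obs 10: x=-1/2 → posterior Inverse-Gamma(31/5, 1603/32)
obs 11: x=-7/2 → posterior Inverse-Gamma(67/10, 1639/32)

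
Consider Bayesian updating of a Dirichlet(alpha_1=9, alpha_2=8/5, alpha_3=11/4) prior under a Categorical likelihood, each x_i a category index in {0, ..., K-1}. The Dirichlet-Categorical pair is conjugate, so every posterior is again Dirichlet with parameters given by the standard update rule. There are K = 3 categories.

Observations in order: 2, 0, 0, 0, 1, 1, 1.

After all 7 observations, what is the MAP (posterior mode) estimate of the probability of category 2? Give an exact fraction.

55/347

obs 1: x=2 → posterior Dirichlet(9, 8/5, 15/4)
obs 2: x=0 → posterior Dirichlet(10, 8/5, 15/4)
obs 3: x=0 → posterior Dirichlet(11, 8/5, 15/4)
obs 4: x=0 → posterior Dirichlet(12, 8/5, 15/4)
obs 5: x=1 → posterior Dirichlet(12, 13/5, 15/4)
obs 6: x=1 → posterior Dirichlet(12, 18/5, 15/4)
obs 7: x=1 → posterior Dirichlet(12, 23/5, 15/4)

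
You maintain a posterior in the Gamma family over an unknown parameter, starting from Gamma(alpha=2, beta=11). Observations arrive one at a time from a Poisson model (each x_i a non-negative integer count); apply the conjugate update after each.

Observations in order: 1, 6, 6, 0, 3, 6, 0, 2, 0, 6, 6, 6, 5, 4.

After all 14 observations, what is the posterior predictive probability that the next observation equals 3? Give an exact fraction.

3233713413823944486715109204717796364918214191419565395335666835308074951171875/17318388839216286227999402745694995349782509867734494939178792589449448994635776

obs 1: x=1 → posterior Gamma(3, 12)
obs 2: x=6 → posterior Gamma(9, 13)
obs 3: x=6 → posterior Gamma(15, 14)
obs 4: x=0 → posterior Gamma(15, 15)
obs 5: x=3 → posterior Gamma(18, 16)
obs 6: x=6 → posterior Gamma(24, 17)
obs 7: x=0 → posterior Gamma(24, 18)
obs 8: x=2 → posterior Gamma(26, 19)
obs 9: x=0 → posterior Gamma(26, 20)
obs 10: x=6 → posterior Gamma(32, 21)
obs 11: x=6 → posterior Gamma(38, 22)
obs 12: x=6 → posterior Gamma(44, 23)
obs 13: x=5 → posterior Gamma(49, 24)
obs 14: x=4 → posterior Gamma(53, 25)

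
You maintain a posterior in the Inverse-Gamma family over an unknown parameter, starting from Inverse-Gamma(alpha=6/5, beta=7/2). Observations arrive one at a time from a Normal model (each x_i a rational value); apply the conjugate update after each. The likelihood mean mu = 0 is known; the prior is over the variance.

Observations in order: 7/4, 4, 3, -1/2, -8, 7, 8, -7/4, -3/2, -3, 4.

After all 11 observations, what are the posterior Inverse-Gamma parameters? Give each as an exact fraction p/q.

alpha=67/10, beta=1941/16

obs 1: x=7/4 → posterior Inverse-Gamma(17/10, 161/32)
obs 2: x=4 → posterior Inverse-Gamma(11/5, 417/32)
obs 3: x=3 → posterior Inverse-Gamma(27/10, 561/32)
obs 4: x=-1/2 → posterior Inverse-Gamma(16/5, 565/32)
obs 5: x=-8 → posterior Inverse-Gamma(37/10, 1589/32)
obs 6: x=7 → posterior Inverse-Gamma(21/5, 2373/32)
obs 7: x=8 → posterior Inverse-Gamma(47/10, 3397/32)
obs 8: x=-7/4 → posterior Inverse-Gamma(26/5, 1723/16)
obs 9: x=-3/2 → posterior Inverse-Gamma(57/10, 1741/16)
obs 10: x=-3 → posterior Inverse-Gamma(31/5, 1813/16)
obs 11: x=4 → posterior Inverse-Gamma(67/10, 1941/16)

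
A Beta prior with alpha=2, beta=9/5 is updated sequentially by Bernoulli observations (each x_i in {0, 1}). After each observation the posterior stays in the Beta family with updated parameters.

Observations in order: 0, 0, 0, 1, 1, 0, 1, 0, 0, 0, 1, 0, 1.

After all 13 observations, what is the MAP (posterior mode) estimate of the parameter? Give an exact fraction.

obs 1: x=0 → posterior Beta(2, 14/5)
obs 2: x=0 → posterior Beta(2, 19/5)
obs 3: x=0 → posterior Beta(2, 24/5)
obs 4: x=1 → posterior Beta(3, 24/5)
obs 5: x=1 → posterior Beta(4, 24/5)
obs 6: x=0 → posterior Beta(4, 29/5)
obs 7: x=1 → posterior Beta(5, 29/5)
obs 8: x=0 → posterior Beta(5, 34/5)
obs 9: x=0 → posterior Beta(5, 39/5)
obs 10: x=0 → posterior Beta(5, 44/5)
obs 11: x=1 → posterior Beta(6, 44/5)
obs 12: x=0 → posterior Beta(6, 49/5)
obs 13: x=1 → posterior Beta(7, 49/5)

15/37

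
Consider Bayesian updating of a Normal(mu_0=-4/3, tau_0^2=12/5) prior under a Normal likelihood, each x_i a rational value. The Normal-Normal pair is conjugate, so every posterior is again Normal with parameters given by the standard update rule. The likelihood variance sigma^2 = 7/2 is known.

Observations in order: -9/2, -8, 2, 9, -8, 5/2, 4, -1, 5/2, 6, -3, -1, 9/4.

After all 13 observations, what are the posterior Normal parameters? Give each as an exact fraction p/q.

obs 1: x=-9/2 → posterior Normal(-464/177, 84/59)
obs 2: x=-8 → posterior Normal(-1040/249, 84/83)
obs 3: x=2 → posterior Normal(-896/321, 84/107)
obs 4: x=9 → posterior Normal(-248/393, 84/131)
obs 5: x=-8 → posterior Normal(-824/465, 84/155)
obs 6: x=5/2 → posterior Normal(-644/537, 84/179)
obs 7: x=4 → posterior Normal(-356/609, 12/29)
obs 8: x=-1 → posterior Normal(-428/681, 84/227)
obs 9: x=5/2 → posterior Normal(-248/753, 84/251)
obs 10: x=6 → posterior Normal(184/825, 84/275)
obs 11: x=-3 → posterior Normal(-32/897, 84/299)
obs 12: x=-1 → posterior Normal(-104/969, 84/323)
obs 13: x=9/4 → posterior Normal(58/1041, 84/347)

mu_0=58/1041, tau_0^2=84/347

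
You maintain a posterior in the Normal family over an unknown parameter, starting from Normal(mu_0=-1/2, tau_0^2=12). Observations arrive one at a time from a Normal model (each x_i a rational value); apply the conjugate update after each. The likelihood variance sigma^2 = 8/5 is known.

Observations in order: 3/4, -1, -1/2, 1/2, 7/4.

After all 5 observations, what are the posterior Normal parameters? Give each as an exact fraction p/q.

mu_0=43/154, tau_0^2=24/77

obs 1: x=3/4 → posterior Normal(41/68, 24/17)
obs 2: x=-1 → posterior Normal(-19/128, 3/4)
obs 3: x=-1/2 → posterior Normal(-49/188, 24/47)
obs 4: x=1/2 → posterior Normal(-19/248, 12/31)
obs 5: x=7/4 → posterior Normal(43/154, 24/77)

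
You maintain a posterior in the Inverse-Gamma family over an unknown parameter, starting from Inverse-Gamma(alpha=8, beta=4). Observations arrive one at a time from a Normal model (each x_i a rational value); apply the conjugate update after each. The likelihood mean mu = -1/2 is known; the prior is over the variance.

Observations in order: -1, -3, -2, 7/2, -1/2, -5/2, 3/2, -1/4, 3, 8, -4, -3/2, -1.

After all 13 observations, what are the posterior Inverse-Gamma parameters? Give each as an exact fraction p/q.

alpha=29/2, beta=2221/32

obs 1: x=-1 → posterior Inverse-Gamma(17/2, 33/8)
obs 2: x=-3 → posterior Inverse-Gamma(9, 29/4)
obs 3: x=-2 → posterior Inverse-Gamma(19/2, 67/8)
obs 4: x=7/2 → posterior Inverse-Gamma(10, 131/8)
obs 5: x=-1/2 → posterior Inverse-Gamma(21/2, 131/8)
obs 6: x=-5/2 → posterior Inverse-Gamma(11, 147/8)
obs 7: x=3/2 → posterior Inverse-Gamma(23/2, 163/8)
obs 8: x=-1/4 → posterior Inverse-Gamma(12, 653/32)
obs 9: x=3 → posterior Inverse-Gamma(25/2, 849/32)
obs 10: x=8 → posterior Inverse-Gamma(13, 2005/32)
obs 11: x=-4 → posterior Inverse-Gamma(27/2, 2201/32)
obs 12: x=-3/2 → posterior Inverse-Gamma(14, 2217/32)
obs 13: x=-1 → posterior Inverse-Gamma(29/2, 2221/32)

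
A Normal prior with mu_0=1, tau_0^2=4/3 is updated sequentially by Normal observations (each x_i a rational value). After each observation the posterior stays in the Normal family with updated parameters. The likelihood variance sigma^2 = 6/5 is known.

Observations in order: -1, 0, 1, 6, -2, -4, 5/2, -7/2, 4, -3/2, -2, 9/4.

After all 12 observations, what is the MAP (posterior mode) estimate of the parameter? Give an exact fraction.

53/258

obs 1: x=-1 → posterior Normal(-1/19, 12/19)
obs 2: x=0 → posterior Normal(-1/29, 12/29)
obs 3: x=1 → posterior Normal(3/13, 4/13)
obs 4: x=6 → posterior Normal(69/49, 12/49)
obs 5: x=-2 → posterior Normal(49/59, 12/59)
obs 6: x=-4 → posterior Normal(3/23, 4/23)
obs 7: x=5/2 → posterior Normal(34/79, 12/79)
obs 8: x=-7/2 → posterior Normal(-1/89, 12/89)
obs 9: x=4 → posterior Normal(13/33, 4/33)
obs 10: x=-3/2 → posterior Normal(24/109, 12/109)
obs 11: x=-2 → posterior Normal(4/119, 12/119)
obs 12: x=9/4 → posterior Normal(53/258, 4/43)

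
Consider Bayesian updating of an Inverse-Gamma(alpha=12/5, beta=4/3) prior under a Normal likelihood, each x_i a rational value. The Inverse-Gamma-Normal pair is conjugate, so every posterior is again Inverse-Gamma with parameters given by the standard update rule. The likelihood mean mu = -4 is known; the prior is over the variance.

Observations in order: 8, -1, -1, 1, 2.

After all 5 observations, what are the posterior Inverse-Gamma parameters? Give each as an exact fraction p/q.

alpha=49/10, beta=677/6

obs 1: x=8 → posterior Inverse-Gamma(29/10, 220/3)
obs 2: x=-1 → posterior Inverse-Gamma(17/5, 467/6)
obs 3: x=-1 → posterior Inverse-Gamma(39/10, 247/3)
obs 4: x=1 → posterior Inverse-Gamma(22/5, 569/6)
obs 5: x=2 → posterior Inverse-Gamma(49/10, 677/6)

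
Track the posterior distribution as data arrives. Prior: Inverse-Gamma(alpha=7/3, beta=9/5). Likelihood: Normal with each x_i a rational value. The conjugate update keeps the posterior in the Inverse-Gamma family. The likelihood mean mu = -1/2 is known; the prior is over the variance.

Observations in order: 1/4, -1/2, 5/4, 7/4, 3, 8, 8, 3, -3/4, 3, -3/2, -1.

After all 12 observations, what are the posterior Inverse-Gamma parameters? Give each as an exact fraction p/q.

obs 1: x=1/4 → posterior Inverse-Gamma(17/6, 333/160)
obs 2: x=-1/2 → posterior Inverse-Gamma(10/3, 333/160)
obs 3: x=5/4 → posterior Inverse-Gamma(23/6, 289/80)
obs 4: x=7/4 → posterior Inverse-Gamma(13/3, 983/160)
obs 5: x=3 → posterior Inverse-Gamma(29/6, 1963/160)
obs 6: x=8 → posterior Inverse-Gamma(16/3, 7743/160)
obs 7: x=8 → posterior Inverse-Gamma(35/6, 13523/160)
obs 8: x=3 → posterior Inverse-Gamma(19/3, 14503/160)
obs 9: x=-3/4 → posterior Inverse-Gamma(41/6, 3627/40)
obs 10: x=3 → posterior Inverse-Gamma(22/3, 484/5)
obs 11: x=-3/2 → posterior Inverse-Gamma(47/6, 973/10)
obs 12: x=-1 → posterior Inverse-Gamma(25/3, 3897/40)

alpha=25/3, beta=3897/40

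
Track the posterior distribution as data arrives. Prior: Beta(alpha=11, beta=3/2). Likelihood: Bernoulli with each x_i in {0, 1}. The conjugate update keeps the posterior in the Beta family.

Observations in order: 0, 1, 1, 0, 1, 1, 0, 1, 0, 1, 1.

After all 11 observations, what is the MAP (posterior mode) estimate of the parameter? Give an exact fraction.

obs 1: x=0 → posterior Beta(11, 5/2)
obs 2: x=1 → posterior Beta(12, 5/2)
obs 3: x=1 → posterior Beta(13, 5/2)
obs 4: x=0 → posterior Beta(13, 7/2)
obs 5: x=1 → posterior Beta(14, 7/2)
obs 6: x=1 → posterior Beta(15, 7/2)
obs 7: x=0 → posterior Beta(15, 9/2)
obs 8: x=1 → posterior Beta(16, 9/2)
obs 9: x=0 → posterior Beta(16, 11/2)
obs 10: x=1 → posterior Beta(17, 11/2)
obs 11: x=1 → posterior Beta(18, 11/2)

34/43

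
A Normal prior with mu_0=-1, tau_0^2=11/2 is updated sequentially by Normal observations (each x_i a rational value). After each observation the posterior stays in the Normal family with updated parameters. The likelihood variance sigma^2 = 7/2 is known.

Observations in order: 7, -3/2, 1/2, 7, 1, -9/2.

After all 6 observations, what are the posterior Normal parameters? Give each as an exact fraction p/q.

mu_0=195/146, tau_0^2=77/146

obs 1: x=7 → posterior Normal(35/9, 77/36)
obs 2: x=-3/2 → posterior Normal(107/58, 77/58)
obs 3: x=1/2 → posterior Normal(59/40, 77/80)
obs 4: x=7 → posterior Normal(8/3, 77/102)
obs 5: x=1 → posterior Normal(147/62, 77/124)
obs 6: x=-9/2 → posterior Normal(195/146, 77/146)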